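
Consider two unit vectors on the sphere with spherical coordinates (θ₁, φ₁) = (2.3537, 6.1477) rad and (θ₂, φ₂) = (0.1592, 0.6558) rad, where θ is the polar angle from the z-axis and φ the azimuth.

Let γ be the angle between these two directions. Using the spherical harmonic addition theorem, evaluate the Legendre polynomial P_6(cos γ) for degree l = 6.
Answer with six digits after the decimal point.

Summing Y*_{l m}(θ₁,φ₁)·Y_{l m}(θ₂,φ₂) over m ∈ [−6, 6]; prefactor 4π/(2·6+1) = 0.966644:
  [-6]  conj(Y_{6,-6})(Ω₁) = 0.04213 - 0.04452j ; Y_{6,-6}(Ω₂) = -0.00001 + 0.00001j ; Δ = 0.00000 + 0.00000j
  [-5]  conj(Y_{6,-5})(Ω₁) = -0.16462 + 0.13242j ; Y_{6,-5}(Ω₂) = -0.00016 + 0.00002j ; Δ = 0.00002 - 0.00003j
  [-4]  conj(Y_{6,-4})(Ω₁) = 0.34519 - 0.20783j ; Y_{6,-4}(Ω₂) = -0.00190 - 0.00109j ; Δ = -0.00088 + 0.00002j
  [-3]  conj(Y_{6,-3})(Ω₁) = -0.37169 + 0.15998j ; Y_{6,-3}(Ω₂) = -0.00764 - 0.01825j ; Δ = 0.00576 + 0.00556j
  [-2]  conj(Y_{6,-2})(Ω₁) = 0.03355 - 0.00932j ; Y_{6,-2}(Ω₂) = 0.03108 - 0.11721j ; Δ = -0.00005 - 0.00422j
  [-1]  conj(Y_{6,-1})(Ω₁) = 0.35866 - 0.04889j ; Y_{6,-1}(Ω₂) = 0.36369 - 0.27982j ; Δ = 0.11676 - 0.11814j
  [+0]  conj(Y_{6,0})(Ω₁) = -0.14514 + 0.00000j ; Y_{6,0}(Ω₂) = 0.76366 + 0.00000j ; Δ = -0.11084 + 0.00000j
  [+1]  conj(Y_{6,1})(Ω₁) = -0.35866 - 0.04889j ; Y_{6,1}(Ω₂) = -0.36369 - 0.27982j ; Δ = 0.11676 + 0.11814j
  [+2]  conj(Y_{6,2})(Ω₁) = 0.03355 + 0.00932j ; Y_{6,2}(Ω₂) = 0.03108 + 0.11721j ; Δ = -0.00005 + 0.00422j
  [+3]  conj(Y_{6,3})(Ω₁) = 0.37169 + 0.15998j ; Y_{6,3}(Ω₂) = 0.00764 - 0.01825j ; Δ = 0.00576 - 0.00556j
  [+4]  conj(Y_{6,4})(Ω₁) = 0.34519 + 0.20783j ; Y_{6,4}(Ω₂) = -0.00190 + 0.00109j ; Δ = -0.00088 - 0.00002j
  [+5]  conj(Y_{6,5})(Ω₁) = 0.16462 + 0.13242j ; Y_{6,5}(Ω₂) = 0.00016 + 0.00002j ; Δ = 0.00002 + 0.00003j
  [+6]  conj(Y_{6,6})(Ω₁) = 0.04213 + 0.04452j ; Y_{6,6}(Ω₂) = -0.00001 - 0.00001j ; Δ = 0.00000 - 0.00000j
Total Σ_m = 0.13239 + 0.00000j. Multiply by 0.966644: 0.12797 + 0.00000j. P_6(cos γ) = 0.127971

0.127971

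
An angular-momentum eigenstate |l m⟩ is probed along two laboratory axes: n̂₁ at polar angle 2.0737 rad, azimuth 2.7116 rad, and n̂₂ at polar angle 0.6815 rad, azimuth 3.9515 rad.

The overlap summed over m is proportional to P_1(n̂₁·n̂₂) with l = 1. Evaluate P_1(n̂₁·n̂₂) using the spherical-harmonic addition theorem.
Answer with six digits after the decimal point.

-0.194986

Addition theorem: P_1(cos γ) = (4π/3) Σ_m Y*_{lm}(Ω₁) Y_{lm}(Ω₂), m = −1…1:
  term(m=-1) = +0.021406-0.062311i   from Y*(Ω₁)=-0.275161+0.126192i, Y(Ω₂)=-0.150082+0.157625i
  term(m=+0) = -0.089361-0.000000i   from Y*(Ω₁)=-0.235493-0.000000i, Y(Ω₂)=+0.379463+0.000000i
  term(m=+1) = +0.021406+0.062311i   from Y*(Ω₁)=+0.275161+0.126192i, Y(Ω₂)=+0.150082+0.157625i
Total Σ_m = -0.046549+0.000000i. Multiply by 4.188790: -0.194986+0.000000i. P_1(cos γ) = -0.194986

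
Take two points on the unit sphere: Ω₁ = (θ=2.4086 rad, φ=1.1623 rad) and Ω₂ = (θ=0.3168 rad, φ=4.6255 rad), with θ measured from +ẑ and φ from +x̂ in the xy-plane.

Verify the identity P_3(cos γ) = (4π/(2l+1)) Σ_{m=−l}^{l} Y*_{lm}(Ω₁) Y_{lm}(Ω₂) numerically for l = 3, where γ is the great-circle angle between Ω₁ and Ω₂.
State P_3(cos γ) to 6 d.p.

Addition theorem: P_3(cos γ) = (4π/7) Σ_m Y*_{lm}(Ω₁) Y_{lm}(Ω₂), m = −3…3:
  m=-3: Y*=(-0.117601, -0.042304)  Y=(0.003251, -0.012188)  product (-0.000898, 0.001296)
  m=-2: Y*=(0.232720, -0.247911)  Y=(-0.092828, -0.016296)  product (-0.025643, 0.019221)
  m=-1: Y*=(0.151311, 0.349573)  Y=(-0.030708, 0.352529)  product (-0.127881, 0.042607)
  m=+0: Y*=(0.066131, -0.000000)  Y=(0.537141, 0.000000)  product (0.035522, 0.000000)
  m=+1: Y*=(-0.151311, 0.349573)  Y=(0.030708, 0.352529)  product (-0.127881, -0.042607)
  m=+2: Y*=(0.232720, 0.247911)  Y=(-0.092828, 0.016296)  product (-0.025643, -0.019221)
  m=+3: Y*=(0.117601, -0.042304)  Y=(-0.003251, -0.012188)  product (-0.000898, -0.001296)
Accumulated sum (-0.273322, 0.000000); after 4π/(2l+1) scaling, (-0.490666, 0.000000) ⇒ P_3 = -0.490666

-0.490666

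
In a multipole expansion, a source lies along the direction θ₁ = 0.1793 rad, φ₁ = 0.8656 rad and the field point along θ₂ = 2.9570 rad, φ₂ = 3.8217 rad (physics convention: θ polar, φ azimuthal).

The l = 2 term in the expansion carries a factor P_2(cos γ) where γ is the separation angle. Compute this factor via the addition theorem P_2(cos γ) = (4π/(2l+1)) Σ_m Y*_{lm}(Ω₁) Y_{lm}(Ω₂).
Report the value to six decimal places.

0.998274

Addition theorem: P_2(cos γ) = (4π/5) Σ_m Y*_{lm}(Ω₁) Y_{lm}(Ω₂), m = −2…2:
  term(m=-2) = (0.000149, 0.000058)   from Y*(Ω₁)=(-0.001962, 0.012128), Y(Ω₂)=(0.002720, -0.012726)
  term(m=-1) = (0.018573, 0.003485)   from Y*(Ω₁)=(0.087873, 0.103233), Y(Ω₂)=(0.108376, -0.087659)
  term(m=+0) = (0.359757, 0.000000)   from Y*(Ω₁)=(0.600690, -0.000000), Y(Ω₂)=(0.598907, 0.000000)
  term(m=+1) = (0.018573, -0.003485)   from Y*(Ω₁)=(-0.087873, 0.103233), Y(Ω₂)=(-0.108376, -0.087659)
  term(m=+2) = (0.000149, -0.000058)   from Y*(Ω₁)=(-0.001962, -0.012128), Y(Ω₂)=(0.002720, 0.012726)
Total Σ_m = (0.397201, 0.000000). Multiply by 2.513274: (0.998274, 0.000000). P_2(cos γ) = 0.998274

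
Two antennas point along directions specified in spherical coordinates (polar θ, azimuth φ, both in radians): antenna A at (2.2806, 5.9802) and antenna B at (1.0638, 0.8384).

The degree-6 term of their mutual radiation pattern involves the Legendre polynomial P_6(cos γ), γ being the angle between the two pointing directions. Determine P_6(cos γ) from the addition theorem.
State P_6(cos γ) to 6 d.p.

Summing Y*_{l m}(θ₁,φ₁)·Y_{l m}(θ₂,φ₂) over m ∈ [−6, 6]; prefactor 4π/(2·6+1) = 0.966644:
  m=-6: -0.02250 - 0.08919j × 0.06742 + 0.20482j = 0.01675 - 0.01062j  (running Σ = 0.01675 - 0.01062j)
  m=-5: -0.01529 + 0.27335j × -0.20629 + 0.35996j = -0.09524 - 0.06189j  (running Σ = -0.07849 - 0.07251j)
  m=-4: 0.15227 - 0.40595j × -0.32460 + 0.06987j = -0.02106 + 0.14241j  (running Σ = -0.09956 + 0.06990j)
  m=-3: -0.19030 + 0.24427j × 0.06961 + 0.05037j = -0.02555 + 0.00742j  (running Σ = -0.12511 + 0.07731j)
  m=-2: -0.10665 + 0.07390j × 0.03712 + 0.34886j = -0.02974 - 0.03446j  (running Σ = -0.15484 + 0.04285j)
  m=-1: 0.34767 - 0.10869j × -0.02790 + 0.03103j = -0.00633 + 0.01382j  (running Σ = -0.16117 + 0.05667j)
  m=0: 0.03004 + 0.00000j × 0.33522 + 0.00000j = 0.01007 + 0.00000j  (running Σ = -0.15110 + 0.05667j)
  m=1: -0.34767 - 0.10869j × 0.02790 + 0.03103j = -0.00633 - 0.01382j  (running Σ = -0.15743 + 0.04285j)
  m=2: -0.10665 - 0.07390j × 0.03712 - 0.34886j = -0.02974 + 0.03446j  (running Σ = -0.18717 + 0.07731j)
  m=3: 0.19030 + 0.24427j × -0.06961 + 0.05037j = -0.02555 - 0.00742j  (running Σ = -0.21272 + 0.06990j)
  m=4: 0.15227 + 0.40595j × -0.32460 - 0.06987j = -0.02106 - 0.14241j  (running Σ = -0.23378 - 0.07251j)
  m=5: 0.01529 + 0.27335j × 0.20629 + 0.35996j = -0.09524 + 0.06189j  (running Σ = -0.32903 - 0.01062j)
  m=6: -0.02250 + 0.08919j × 0.06742 - 0.20482j = 0.01675 + 0.01062j  (running Σ = -0.31228 + 0.00000j)
Total Σ_m = -0.31228 + 0.00000j. Multiply by 0.966644: -0.30186 + 0.00000j. P_6(cos γ) = -0.301859

-0.301859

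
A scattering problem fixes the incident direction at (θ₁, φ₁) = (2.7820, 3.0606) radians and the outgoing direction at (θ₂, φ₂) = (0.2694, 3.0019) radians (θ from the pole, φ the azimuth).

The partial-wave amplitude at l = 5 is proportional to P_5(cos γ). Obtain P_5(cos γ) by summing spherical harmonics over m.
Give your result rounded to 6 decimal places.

0.387437

Summing Y*_{l m}(θ₁,φ₁)·Y_{l m}(θ₂,φ₂) over m ∈ [−5, 5]; prefactor 4π/(2·5+1) = 1.142397:
  m=-5: -0.002302+0.000987i × -0.000475-0.000399i = +0.000001+0.000000i  (running Σ = +0.000001+0.000000i)
  m=-4: -0.019970+0.006706i × +0.006020+0.003764i = -0.000145-0.000035i  (running Σ = -0.000144-0.000034i)
  m=-3: -0.100746+0.024972i × -0.043865-0.019540i = +0.004907+0.000873i  (running Σ = +0.004763+0.000839i)
  m=-2: -0.315715+0.051593i × +0.198833+0.057043i = -0.065718-0.007751i  (running Σ = -0.060954-0.006912i)
  m=-1: -0.545366+0.044267i × -0.516774-0.072663i = +0.285048+0.016752i  (running Σ = +0.224093+0.009839i)
  m=0: -0.222401-0.000000i × +0.490298+0.000000i = -0.109042-0.000000i  (running Σ = +0.115051+0.009839i)
  m=1: +0.545366+0.044267i × +0.516774-0.072663i = +0.285048-0.016752i  (running Σ = +0.400098-0.006912i)
  m=2: -0.315715-0.051593i × +0.198833-0.057043i = -0.065718+0.007751i  (running Σ = +0.334381+0.000839i)
  m=3: +0.100746+0.024972i × +0.043865-0.019540i = +0.004907-0.000873i  (running Σ = +0.339288-0.000034i)
  m=4: -0.019970-0.006706i × +0.006020-0.003764i = -0.000145+0.000035i  (running Σ = +0.339142+0.000000i)
  m=5: +0.002302+0.000987i × +0.000475-0.000399i = +0.000001-0.000000i  (running Σ = +0.339144-0.000000i)
Total Σ_m = +0.339144-0.000000i. Multiply by 1.142397: +0.387437-0.000000i. P_5(cos γ) = 0.387437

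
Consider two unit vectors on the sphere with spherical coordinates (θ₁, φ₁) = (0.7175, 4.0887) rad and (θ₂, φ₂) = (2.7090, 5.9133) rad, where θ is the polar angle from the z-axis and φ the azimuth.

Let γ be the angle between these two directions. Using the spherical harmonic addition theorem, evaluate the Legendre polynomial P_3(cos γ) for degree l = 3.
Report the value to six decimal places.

Expand P_3 via completeness: Σ_{m} conj(Y_{3,m}) at Ω₁ times Y_{3,m} at Ω₂ —
  m=-3: Y*=+0.113288-0.035078i  Y=+0.013679+0.027530i  product +0.002515+0.002639i
  m=-2: Y*=-0.105794+0.315628i  Y=-0.120446-0.109928i  product +0.047439-0.026386i
  m=-1: Y*=-0.228156-0.317107i  Y=+0.394284+0.152876i  product -0.041480-0.159910i
  m=+0: Y*=-0.045424-0.000000i  Y=-0.379879+0.000000i  product +0.017255+0.000000i
  m=+1: Y*=+0.228156-0.317107i  Y=-0.394284+0.152876i  product -0.041480+0.159910i
  m=+2: Y*=-0.105794-0.315628i  Y=-0.120446+0.109928i  product +0.047439+0.026386i
  m=+3: Y*=-0.113288-0.035078i  Y=-0.013679+0.027530i  product +0.002515-0.002639i
Σ over m = +0.034203-0.000000i; ×(4π/7) → +0.061401-0.000000i. Real part: 0.061401

0.061401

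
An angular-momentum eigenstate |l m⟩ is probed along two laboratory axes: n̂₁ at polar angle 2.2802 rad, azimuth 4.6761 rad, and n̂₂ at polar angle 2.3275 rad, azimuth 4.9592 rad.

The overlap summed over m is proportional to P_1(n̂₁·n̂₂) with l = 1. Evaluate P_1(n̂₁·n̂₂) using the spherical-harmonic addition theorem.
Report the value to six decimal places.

Summing Y*_{l m}(θ₁,φ₁)·Y_{l m}(θ₂,φ₂) over m ∈ [−1, 1]; prefactor 4π/(2·1+1) = 4.188790:
  [-1]  conj(Y_{1,-1})(Ω₁) = (-0.009511, -0.261971) ; Y_{1,-1}(Ω₂) = (0.061374, 0.243597) ; Δ = (0.063232, -0.018395)
  [+0]  conj(Y_{1,0})(Ω₁) = (-0.318267, -0.000000) ; Y_{1,0}(Ω₂) = (-0.335440, 0.000000) ; Δ = (0.106759, 0.000000)
  [+1]  conj(Y_{1,1})(Ω₁) = (0.009511, -0.261971) ; Y_{1,1}(Ω₂) = (-0.061374, 0.243597) ; Δ = (0.063232, 0.018395)
Σ over m = (0.233223, 0.000000); ×(4π/3) → (0.976921, 0.000000). Real part: 0.976921

0.976921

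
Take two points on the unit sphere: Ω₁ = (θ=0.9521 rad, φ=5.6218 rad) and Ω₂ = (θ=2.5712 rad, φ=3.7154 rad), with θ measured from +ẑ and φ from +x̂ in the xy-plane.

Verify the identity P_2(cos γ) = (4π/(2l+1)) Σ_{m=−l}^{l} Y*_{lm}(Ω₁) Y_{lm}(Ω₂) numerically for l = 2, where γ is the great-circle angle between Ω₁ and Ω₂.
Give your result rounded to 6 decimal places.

0.101080

Expand P_2 via completeness: Σ_{m} conj(Y_{2,m}) at Ω₁ times Y_{2,m} at Ω₂ —
  term(m=-2) = (-0.022607, -0.017955)   from Y*(Ω₁)=(0.062930, -0.248499), Y(Ω₂)=(0.046250, -0.102687)
  term(m=-1) = (0.042207, -0.121006)   from Y*(Ω₁)=(0.288040, -0.224189), Y(Ω₂)=(0.294875, -0.190593)
  term(m=+0) = (0.001020, 0.000000)   from Y*(Ω₁)=(0.002873, -0.000000), Y(Ω₂)=(0.354917, 0.000000)
  term(m=+1) = (0.042207, 0.121006)   from Y*(Ω₁)=(-0.288040, -0.224189), Y(Ω₂)=(-0.294875, -0.190593)
  term(m=+2) = (-0.022607, 0.017955)   from Y*(Ω₁)=(0.062930, 0.248499), Y(Ω₂)=(0.046250, 0.102687)
Accumulated sum (0.040219, 0.000000); after 4π/(2l+1) scaling, (0.101080, 0.000000) ⇒ P_2 = 0.101080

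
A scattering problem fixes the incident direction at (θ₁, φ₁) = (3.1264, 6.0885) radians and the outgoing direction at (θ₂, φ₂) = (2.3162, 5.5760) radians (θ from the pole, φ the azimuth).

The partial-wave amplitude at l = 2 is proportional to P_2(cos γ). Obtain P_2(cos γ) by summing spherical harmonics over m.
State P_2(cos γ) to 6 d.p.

0.209849

Expand P_2 via completeness: Σ_{m} conj(Y_{2,m}) at Ω₁ times Y_{2,m} at Ω₂ —
  [-2]  conj(Y_{2,-2})(Ω₁) = +0.000082-0.000034i ; Y_{2,-2}(Ω₂) = +0.032493+0.206023i ; Δ = +0.000010+0.000016i
  [-1]  conj(Y_{2,-1})(Ω₁) = -0.011514+0.002270i ; Y_{2,-1}(Ω₂) = -0.292704-0.250159i ; Δ = +0.003938+0.002216i
  [+0]  conj(Y_{2,0})(Ω₁) = +0.630565-0.000000i ; Y_{2,0}(Ω₂) = +0.119894+0.000000i ; Δ = +0.075601+0.000000i
  [+1]  conj(Y_{2,1})(Ω₁) = +0.011514+0.002270i ; Y_{2,1}(Ω₂) = +0.292704-0.250159i ; Δ = +0.003938-0.002216i
  [+2]  conj(Y_{2,2})(Ω₁) = +0.000082+0.000034i ; Y_{2,2}(Ω₂) = +0.032493-0.206023i ; Δ = +0.000010-0.000016i
Accumulated sum +0.083496-0.000000i; after 4π/(2l+1) scaling, +0.209849-0.000000i ⇒ P_2 = 0.209849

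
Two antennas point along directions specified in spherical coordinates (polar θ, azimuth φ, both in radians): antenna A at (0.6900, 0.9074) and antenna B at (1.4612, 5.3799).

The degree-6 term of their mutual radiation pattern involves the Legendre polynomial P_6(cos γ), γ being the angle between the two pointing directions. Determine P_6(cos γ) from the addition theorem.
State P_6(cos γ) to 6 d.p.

-0.284308

Term-by-term m-sum for l=6 (normalisation 4π/13 = 0.966644):
  term(m=-6) = -0.001963-0.014844i   from Y*(Ω₁)=+0.021477-0.023902i, Y(Ω₂)=+0.302777-0.354173i
  term(m=-5) = -0.022322+0.008693i   from Y*(Ω₁)=-0.023534-0.132804i, Y(Ω₂)=-0.034583-0.174213i
  term(m=-4) = -0.056356-0.080420i   from Y*(Ω₁)=-0.286772-0.152228i, Y(Ω₂)=+0.269452+0.137398i
  term(m=-3) = -0.060732+0.069291i   from Y*(Ω₁)=-0.419286+0.186936i, Y(Ω₂)=+0.182292-0.083987i
  term(m=-2) = -0.058553-0.030467i   from Y*(Ω₁)=-0.062775+0.252143i, Y(Ω₂)=-0.059339+0.246995i
  term(m=-1) = +0.011688-0.047783i   from Y*(Ω₁)=-0.145573-0.186259i, Y(Ω₂)=+0.128813+0.163425i
  term(m=+0) = +0.082358+0.000000i   from Y*(Ω₁)=-0.341971-0.000000i, Y(Ω₂)=-0.240834+0.000000i
  term(m=+1) = +0.011688+0.047783i   from Y*(Ω₁)=+0.145573-0.186259i, Y(Ω₂)=-0.128813+0.163425i
  term(m=+2) = -0.058553+0.030467i   from Y*(Ω₁)=-0.062775-0.252143i, Y(Ω₂)=-0.059339-0.246995i
  term(m=+3) = -0.060732-0.069291i   from Y*(Ω₁)=+0.419286+0.186936i, Y(Ω₂)=-0.182292-0.083987i
  term(m=+4) = -0.056356+0.080420i   from Y*(Ω₁)=-0.286772+0.152228i, Y(Ω₂)=+0.269452-0.137398i
  term(m=+5) = -0.022322-0.008693i   from Y*(Ω₁)=+0.023534-0.132804i, Y(Ω₂)=+0.034583-0.174213i
  term(m=+6) = -0.001963+0.014844i   from Y*(Ω₁)=+0.021477+0.023902i, Y(Ω₂)=+0.302777+0.354173i
Accumulated sum -0.294119-0.000000i; after 4π/(2l+1) scaling, -0.284308-0.000000i ⇒ P_6 = -0.284308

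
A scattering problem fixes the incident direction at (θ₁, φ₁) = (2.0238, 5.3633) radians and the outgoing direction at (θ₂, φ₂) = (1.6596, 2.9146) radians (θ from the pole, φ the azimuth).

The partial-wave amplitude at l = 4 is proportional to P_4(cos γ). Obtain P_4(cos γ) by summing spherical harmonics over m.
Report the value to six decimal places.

Summing Y*_{l m}(θ₁,φ₁)·Y_{l m}(θ₂,φ₂) over m ∈ [−4, 4]; prefactor 4π/(2·4+1) = 1.396263:
  m=-4: -0.248382+0.148196i × +0.268044+0.343364i = -0.117463-0.045562i  (running Σ = -0.117463-0.045562i)
  m=-3: +0.369517+0.148420i × +0.085232+0.069062i = +0.021245+0.038170i  (running Σ = -0.096218-0.007393i)
  m=-2: -0.024498-0.088873i × -0.281851-0.137538i = -0.005319+0.028418i  (running Σ = -0.101536+0.021026i)
  m=-1: +0.187155-0.245725i × -0.119916-0.027697i = -0.029249+0.024283i  (running Σ = -0.130785+0.045308i)
  m=0: -0.154696-0.000000i × +0.292624+0.000000i = -0.045268-0.000000i  (running Σ = -0.176053+0.045308i)
  m=1: -0.187155-0.245725i × +0.119916-0.027697i = -0.029249-0.024283i  (running Σ = -0.205302+0.021026i)
  m=2: -0.024498+0.088873i × -0.281851+0.137538i = -0.005319-0.028418i  (running Σ = -0.210621-0.007393i)
  m=3: -0.369517+0.148420i × -0.085232+0.069062i = +0.021245-0.038170i  (running Σ = -0.189376-0.045562i)
  m=4: -0.248382-0.148196i × +0.268044-0.343364i = -0.117463+0.045562i  (running Σ = -0.306838+0.000000i)
Total Σ_m = -0.306838+0.000000i. Multiply by 1.396263: -0.428427+0.000000i. P_4(cos γ) = -0.428427

-0.428427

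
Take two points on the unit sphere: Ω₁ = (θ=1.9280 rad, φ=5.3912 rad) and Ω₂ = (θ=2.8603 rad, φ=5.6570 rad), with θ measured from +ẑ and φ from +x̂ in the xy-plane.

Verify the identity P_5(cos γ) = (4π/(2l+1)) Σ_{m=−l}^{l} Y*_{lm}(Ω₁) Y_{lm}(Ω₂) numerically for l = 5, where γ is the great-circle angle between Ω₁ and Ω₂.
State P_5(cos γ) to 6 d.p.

Term-by-term m-sum for l=5 (normalisation 4π/11 = 1.142397):
  [-5]  conj(Y_{5,-5})(Ω₁) = (-0.083682, 0.324390) ; Y_{5,-5}(Ω₂) = (-0.000765, 0.000008) ; Δ = (0.000061, -0.000249)
  [-4]  conj(Y_{5,-4})(Ω₁) = (0.359987, -0.163509) ; Y_{5,-4}(Ω₂) = (0.006732, -0.004979) ; Δ = (0.001609, -0.002893)
  [-3]  conj(Y_{5,-3})(Ω₁) = (-0.025504, -0.012815) ; Y_{5,-3}(Ω₂) = (-0.016379, 0.051530) ; Δ = (0.001078, -0.001104)
  [-2]  conj(Y_{5,-2})(Ω₁) = (-0.069681, -0.321907) ; Y_{5,-2}(Ω₂) = (-0.069480, -0.210772) ; Δ = (-0.063008, 0.037053)
  [-1]  conj(Y_{5,-1})(Ω₁) = (-0.074934, 0.092890) ; Y_{5,-1}(Ω₂) = (0.429867, 0.310918) ; Δ = (-0.061093, 0.016632)
  [+0]  conj(Y_{5,0})(Ω₁) = (-0.301930, -0.000000) ; Y_{5,0}(Ω₂) = (-0.456014, 0.000000) ; Δ = (0.137684, 0.000000)
  [+1]  conj(Y_{5,1})(Ω₁) = (0.074934, 0.092890) ; Y_{5,1}(Ω₂) = (-0.429867, 0.310918) ; Δ = (-0.061093, -0.016632)
  [+2]  conj(Y_{5,2})(Ω₁) = (-0.069681, 0.321907) ; Y_{5,2}(Ω₂) = (-0.069480, 0.210772) ; Δ = (-0.063008, -0.037053)
  [+3]  conj(Y_{5,3})(Ω₁) = (0.025504, -0.012815) ; Y_{5,3}(Ω₂) = (0.016379, 0.051530) ; Δ = (0.001078, 0.001104)
  [+4]  conj(Y_{5,4})(Ω₁) = (0.359987, 0.163509) ; Y_{5,4}(Ω₂) = (0.006732, 0.004979) ; Δ = (0.001609, 0.002893)
  [+5]  conj(Y_{5,5})(Ω₁) = (0.083682, 0.324390) ; Y_{5,5}(Ω₂) = (0.000765, 0.000008) ; Δ = (0.000061, 0.000249)
Total Σ_m = (-0.105019, 0.000000). Multiply by 1.142397: (-0.119973, 0.000000). P_5(cos γ) = -0.119973

-0.119973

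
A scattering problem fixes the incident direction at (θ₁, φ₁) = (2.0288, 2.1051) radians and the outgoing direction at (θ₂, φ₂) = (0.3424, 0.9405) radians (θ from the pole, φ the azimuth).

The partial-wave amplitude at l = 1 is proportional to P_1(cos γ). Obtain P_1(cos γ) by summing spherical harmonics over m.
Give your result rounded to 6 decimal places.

Expand P_1 via completeness: Σ_{m} conj(Y_{1,m}) at Ω₁ times Y_{1,m} at Ω₂ —
  term(m=-1) = 0.01420 + 0.03302j   from Y*(Ω₁)=-0.15781 + 0.26670j, Y(Ω₂)=0.06837 - 0.09371j
  term(m=+0) = -0.09943 + 0.00000j   from Y*(Ω₁)=-0.21604 + 0.00000j, Y(Ω₂)=0.46024 + 0.00000j
  term(m=+1) = 0.01420 - 0.03302j   from Y*(Ω₁)=0.15781 + 0.26670j, Y(Ω₂)=-0.06837 - 0.09371j
Accumulated sum -0.07102 + 0.00000j; after 4π/(2l+1) scaling, -0.29750 + 0.00000j ⇒ P_1 = -0.297504

-0.297504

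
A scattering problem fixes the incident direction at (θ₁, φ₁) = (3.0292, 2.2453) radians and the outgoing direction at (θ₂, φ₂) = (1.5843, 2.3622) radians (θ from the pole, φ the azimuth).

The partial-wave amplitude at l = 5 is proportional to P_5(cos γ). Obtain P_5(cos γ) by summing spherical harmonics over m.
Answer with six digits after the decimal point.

Addition theorem: P_5(cos γ) = (4π/11) Σ_m Y*_{lm}(Ω₁) Y_{lm}(Ω₂), m = −5…5:
  term(m=-5) = (0.000003, -0.000002)   from Y*(Ω₁)=(0.000002, -0.000008), Y(Ω₂)=(0.337742, 0.318045)
  term(m=-4) = (0.000004, -0.000002)   from Y*(Ω₁)=(0.000208, -0.000099), Y(Ω₂)=(0.019806, -0.000476)
  term(m=-3) = (-0.001248, 0.000457)   from Y*(Ω₁)=(0.003461, 0.001684), Y(Ω₂)=(-0.239713, 0.248510)
  term(m=-2) = (-0.000925, 0.000220)   from Y*(Ω₁)=(0.009144, 0.040550), Y(Ω₂)=(0.000275, 0.022867)
  term(m=-1) = (0.087194, -0.010240)   from Y*(Ω₁)=(-0.171640, 0.214655), Y(Ω₂)=(-0.227227, -0.224514)
  term(m=+0) = (0.020094, 0.000000)   from Y*(Ω₁)=(-0.848995, -0.000000), Y(Ω₂)=(-0.023668, 0.000000)
  term(m=+1) = (0.087194, 0.010240)   from Y*(Ω₁)=(0.171640, 0.214655), Y(Ω₂)=(0.227227, -0.224514)
  term(m=+2) = (-0.000925, -0.000220)   from Y*(Ω₁)=(0.009144, -0.040550), Y(Ω₂)=(0.000275, -0.022867)
  term(m=+3) = (-0.001248, -0.000457)   from Y*(Ω₁)=(-0.003461, 0.001684), Y(Ω₂)=(0.239713, 0.248510)
  term(m=+4) = (0.000004, 0.000002)   from Y*(Ω₁)=(0.000208, 0.000099), Y(Ω₂)=(0.019806, 0.000476)
  term(m=+5) = (0.000003, 0.000002)   from Y*(Ω₁)=(-0.000002, -0.000008), Y(Ω₂)=(-0.337742, 0.318045)
Accumulated sum (0.190151, 0.000000); after 4π/(2l+1) scaling, (0.217228, 0.000000) ⇒ P_5 = 0.217228

0.217228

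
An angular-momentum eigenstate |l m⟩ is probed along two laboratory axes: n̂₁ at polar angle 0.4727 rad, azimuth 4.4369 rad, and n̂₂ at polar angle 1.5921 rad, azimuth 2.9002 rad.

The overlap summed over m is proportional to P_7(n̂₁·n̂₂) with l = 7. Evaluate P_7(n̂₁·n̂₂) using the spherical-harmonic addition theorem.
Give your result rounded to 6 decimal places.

Summing Y*_{l m}(θ₁,φ₁)·Y_{l m}(θ₂,φ₂) over m ∈ [−7, 7]; prefactor 4π/(2·7+1) = 0.837758:
  m=-7: Y*=(0.001900, -0.000710)  Y=(0.059246, -0.495718)  product (-0.000239, -0.000984)
  m=-6: Y*=(0.001217, 0.014788)  Y=(-0.004861, -0.039503)  product (0.000578, -0.000120)
  m=-5: Y*=(-0.065552, -0.012835)  Y=(0.129657, 0.340500)  product (-0.004129, -0.023985)
  m=-4: Y*=(0.092674, -0.182967)  Y=(0.026606, 0.038457)  product (0.009502, -0.001304)
  m=-3: Y*=(0.311354, 0.286775)  Y=(-0.245960, -0.217549)  product (-0.014193, -0.138270)
  m=-2: Y*=(-0.434520, 0.266992)  Y=(-0.044112, -0.023122)  product (0.025341, -0.001731)
  m=-1: Y*=(-0.036872, -0.130438)  Y=(0.306248, 0.075396)  product (-0.001457, -0.042726)
  m=+0: Y*=(-0.429959, -0.000000)  Y=(0.050703, 0.000000)  product (-0.021800, -0.000000)
  m=+1: Y*=(0.036872, -0.130438)  Y=(-0.306248, 0.075396)  product (-0.001457, 0.042726)
  m=+2: Y*=(-0.434520, -0.266992)  Y=(-0.044112, 0.023122)  product (0.025341, 0.001731)
  m=+3: Y*=(-0.311354, 0.286775)  Y=(0.245960, -0.217549)  product (-0.014193, 0.138270)
  m=+4: Y*=(0.092674, 0.182967)  Y=(0.026606, -0.038457)  product (0.009502, 0.001304)
  m=+5: Y*=(0.065552, -0.012835)  Y=(-0.129657, 0.340500)  product (-0.004129, 0.023985)
  m=+6: Y*=(0.001217, -0.014788)  Y=(-0.004861, 0.039503)  product (0.000578, 0.000120)
  m=+7: Y*=(-0.001900, -0.000710)  Y=(-0.059246, -0.495718)  product (-0.000239, 0.000984)
Accumulated sum (0.009005, -0.000000); after 4π/(2l+1) scaling, (0.007544, -0.000000) ⇒ P_7 = 0.007544

0.007544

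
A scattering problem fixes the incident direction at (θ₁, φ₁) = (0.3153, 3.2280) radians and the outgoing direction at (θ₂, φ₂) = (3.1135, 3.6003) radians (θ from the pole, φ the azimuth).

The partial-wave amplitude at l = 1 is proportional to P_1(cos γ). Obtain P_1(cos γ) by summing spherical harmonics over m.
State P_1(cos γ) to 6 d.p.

Addition theorem: P_1(cos γ) = (4π/3) Σ_m Y*_{lm}(Ω₁) Y_{lm}(Ω₂), m = −1…1:
  [-1]  conj(Y_{1,-1})(Ω₁) = (-0.106739, -0.009246) ; Y_{1,-1}(Ω₂) = (-0.008701, 0.004297) ; Δ = (0.000969, -0.000378)
  [+0]  conj(Y_{1,0})(Ω₁) = (0.464516, -0.000000) ; Y_{1,0}(Ω₂) = (-0.488410, 0.000000) ; Δ = (-0.226874, 0.000000)
  [+1]  conj(Y_{1,1})(Ω₁) = (0.106739, -0.009246) ; Y_{1,1}(Ω₂) = (0.008701, 0.004297) ; Δ = (0.000969, 0.000378)
Σ over m = (-0.224937, 0.000000); ×(4π/3) → (-0.942215, 0.000000). Real part: -0.942215

-0.942215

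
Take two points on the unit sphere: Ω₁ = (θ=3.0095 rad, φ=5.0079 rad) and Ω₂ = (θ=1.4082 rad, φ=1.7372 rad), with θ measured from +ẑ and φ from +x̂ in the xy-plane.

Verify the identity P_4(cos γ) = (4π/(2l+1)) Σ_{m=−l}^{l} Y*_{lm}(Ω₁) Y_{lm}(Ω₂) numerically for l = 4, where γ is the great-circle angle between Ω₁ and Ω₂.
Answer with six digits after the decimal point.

0.091686

Summing Y*_{l m}(θ₁,φ₁)·Y_{l m}(θ₂,φ₂) over m ∈ [−4, 4]; prefactor 4π/(2·4+1) = 1.396263:
  term(m=-4) = 0.00005 + 0.00003j   from Y*(Ω₁)=0.00005 + 0.00012j, Y(Ω₂)=0.33006 - 0.25915j
  term(m=-3) = 0.00051 + 0.00021j   from Y*(Ω₁)=0.00220 - 0.00179j, Y(Ω₂)=0.09321 + 0.17095j
  term(m=-2) = -0.00877 - 0.00232j   from Y*(Ω₁)=-0.02833 - 0.01901j, Y(Ω₂)=0.25141 - 0.08690j
  term(m=-1) = -0.05057 - 0.00657j   from Y*(Ω₁)=-0.06977 + 0.22918j, Y(Ω₂)=0.03526 + 0.20992j
  term(m=+0) = 0.18323 + 0.00000j   from Y*(Ω₁)=0.77400 + 0.00000j, Y(Ω₂)=0.23673 + 0.00000j
  term(m=+1) = -0.05057 + 0.00657j   from Y*(Ω₁)=0.06977 + 0.22918j, Y(Ω₂)=-0.03526 + 0.20992j
  term(m=+2) = -0.00877 + 0.00232j   from Y*(Ω₁)=-0.02833 + 0.01901j, Y(Ω₂)=0.25141 + 0.08690j
  term(m=+3) = 0.00051 - 0.00021j   from Y*(Ω₁)=-0.00220 - 0.00179j, Y(Ω₂)=-0.09321 + 0.17095j
  term(m=+4) = 0.00005 - 0.00003j   from Y*(Ω₁)=0.00005 - 0.00012j, Y(Ω₂)=0.33006 + 0.25915j
Accumulated sum 0.06567 - 0.00000j; after 4π/(2l+1) scaling, 0.09169 - 0.00000j ⇒ P_4 = 0.091686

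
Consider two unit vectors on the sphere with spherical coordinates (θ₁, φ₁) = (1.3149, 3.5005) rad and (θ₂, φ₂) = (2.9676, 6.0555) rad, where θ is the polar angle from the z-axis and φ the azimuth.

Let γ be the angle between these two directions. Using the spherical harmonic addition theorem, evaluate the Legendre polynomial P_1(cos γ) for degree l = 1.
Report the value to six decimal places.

-0.388773

Summing Y*_{l m}(θ₁,φ₁)·Y_{l m}(θ₂,φ₂) over m ∈ [−1, 1]; prefactor 4π/(2·1+1) = 4.188790:
  term(m=-1) = -0.016649-0.011066i   from Y*(Ω₁)=-0.312946-0.117404i, Y(Ω₂)=+0.058267+0.013501i
  term(m=+0) = -0.059514+0.000000i   from Y*(Ω₁)=+0.123671-0.000000i, Y(Ω₂)=-0.481225+0.000000i
  term(m=+1) = -0.016649+0.011066i   from Y*(Ω₁)=+0.312946-0.117404i, Y(Ω₂)=-0.058267+0.013501i
Total Σ_m = -0.092813+0.000000i. Multiply by 4.188790: -0.388773+0.000000i. P_1(cos γ) = -0.388773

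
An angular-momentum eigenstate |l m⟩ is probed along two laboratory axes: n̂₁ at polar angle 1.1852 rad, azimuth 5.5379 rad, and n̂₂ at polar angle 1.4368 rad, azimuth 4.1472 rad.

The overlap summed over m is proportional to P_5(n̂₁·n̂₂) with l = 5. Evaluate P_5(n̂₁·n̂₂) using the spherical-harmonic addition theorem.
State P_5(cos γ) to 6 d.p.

0.319581

Summing Y*_{l m}(θ₁,φ₁)·Y_{l m}(θ₂,φ₂) over m ∈ [−5, 5]; prefactor 4π/(2·5+1) = 1.142397:
  term(m=-5) = 0.11021 + 0.08737j   from Y*(Ω₁)=-0.26431 + 0.17500j, Y(Ω₂)=-0.13774 - 0.42178j
  term(m=-4) = 0.05784 - 0.05077j   from Y*(Ω₁)=-0.40167 - 0.06501j, Y(Ω₂)=-0.12039 + 0.14588j
  term(m=-3) = 0.01093 + 0.01822j   from Y*(Ω₁)=-0.04639 - 0.05915j, Y(Ω₂)=-0.28044 - 0.03517j
  term(m=-2) = -0.06204 + 0.02337j   from Y*(Ω₁)=-0.02524 + 0.31400j, Y(Ω₂)=0.08973 + 0.19038j
  term(m=-1) = -0.00715 - 0.03929j   from Y*(Ω₁)=-0.12218 + 0.11275j, Y(Ω₂)=-0.12866 + 0.20287j
  term(m=+0) = 0.06018 + 0.00000j   from Y*(Ω₁)=0.27969 + 0.00000j, Y(Ω₂)=0.21515 + 0.00000j
  term(m=+1) = -0.00715 + 0.03929j   from Y*(Ω₁)=0.12218 + 0.11275j, Y(Ω₂)=0.12866 + 0.20287j
  term(m=+2) = -0.06204 - 0.02337j   from Y*(Ω₁)=-0.02524 - 0.31400j, Y(Ω₂)=0.08973 - 0.19038j
  term(m=+3) = 0.01093 - 0.01822j   from Y*(Ω₁)=0.04639 - 0.05915j, Y(Ω₂)=0.28044 - 0.03517j
  term(m=+4) = 0.05784 + 0.05077j   from Y*(Ω₁)=-0.40167 + 0.06501j, Y(Ω₂)=-0.12039 - 0.14588j
  term(m=+5) = 0.11021 - 0.08737j   from Y*(Ω₁)=0.26431 + 0.17500j, Y(Ω₂)=0.13774 - 0.42178j
Accumulated sum 0.27975 + 0.00000j; after 4π/(2l+1) scaling, 0.31958 + 0.00000j ⇒ P_5 = 0.319581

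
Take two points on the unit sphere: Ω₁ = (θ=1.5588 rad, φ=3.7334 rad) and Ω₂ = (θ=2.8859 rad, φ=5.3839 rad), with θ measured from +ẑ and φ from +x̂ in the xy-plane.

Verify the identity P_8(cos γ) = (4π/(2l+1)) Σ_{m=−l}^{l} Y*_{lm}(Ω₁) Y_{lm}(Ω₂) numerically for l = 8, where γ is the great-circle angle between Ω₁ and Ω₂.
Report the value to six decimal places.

Addition theorem: P_8(cos γ) = (4π/17) Σ_m Y*_{lm}(Ω₁) Y_{lm}(Ω₂), m = −8…8:
  m=-8: Y*=0.01137 - 0.51501j  Y=0.00001 + 0.00001j  product 0.00000 - 0.00000j
  m=-7: Y*=0.01333 + 0.02082j  Y=-0.00013 - 0.00000j  product -0.00000 - 0.00000j
  m=-6: Y*=0.34444 + 0.14940j  Y=0.00081 - 0.00100j  product 0.00043 - 0.00022j
  m=-5: Y*=-0.02875 + 0.00531j  Y=0.00193 + 0.00878j  product -0.00010 - 0.00024j
  m=-4: Y*=-0.24086 + 0.23560j  Y=-0.04178 - 0.02047j  product 0.01489 - 0.00491j
  m=-3: Y*=0.00638 - 0.03073j  Y=0.15846 - 0.07532j  product -0.00130 - 0.00535j
  m=-2: Y*=-0.12119 - 0.29721j  Y=-0.10191 + 0.43967j  product 0.14303 - 0.02299j
  m=-1: Y*=0.02682 + 0.01803j  Y=-0.40755 - 0.51282j  product -0.00169 - 0.02110j
  m=+0: Y*=0.31639 + 0.00000j  Y=0.14560 + 0.00000j  product 0.04607 + 0.00000j
  m=+1: Y*=-0.02682 + 0.01803j  Y=0.40755 - 0.51282j  product -0.00169 + 0.02110j
  m=+2: Y*=-0.12119 + 0.29721j  Y=-0.10191 - 0.43967j  product 0.14303 + 0.02299j
  m=+3: Y*=-0.00638 - 0.03073j  Y=-0.15846 - 0.07532j  product -0.00130 + 0.00535j
  m=+4: Y*=-0.24086 - 0.23560j  Y=-0.04178 + 0.02047j  product 0.01489 + 0.00491j
  m=+5: Y*=0.02875 + 0.00531j  Y=-0.00193 + 0.00878j  product -0.00010 + 0.00024j
  m=+6: Y*=0.34444 - 0.14940j  Y=0.00081 + 0.00100j  product 0.00043 + 0.00022j
  m=+7: Y*=-0.01333 + 0.02082j  Y=0.00013 - 0.00000j  product -0.00000 + 0.00000j
  m=+8: Y*=0.01137 + 0.51501j  Y=0.00001 - 0.00001j  product 0.00000 + 0.00000j
Σ over m = 0.35657 + 0.00000j; ×(4π/17) → 0.26357 + 0.00000j. Real part: 0.263575

0.263575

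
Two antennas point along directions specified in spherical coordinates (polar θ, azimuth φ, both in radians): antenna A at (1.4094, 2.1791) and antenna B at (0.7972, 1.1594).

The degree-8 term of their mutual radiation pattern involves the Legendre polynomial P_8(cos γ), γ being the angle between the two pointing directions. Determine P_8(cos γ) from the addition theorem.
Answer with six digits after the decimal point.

-0.121561

Term-by-term m-sum for l=8 (normalisation 4π/17 = 0.739198):
  m=-8: +0.071225-0.458719i × -0.034970-0.005270i = -0.004908+0.015666i  (running Σ = -0.004908+0.015666i)
  m=-7: -0.271660+0.132658i × -0.035761-0.133451i = +0.027418+0.031509i  (running Σ = +0.022510+0.047175i)
  m=-6: -0.186256-0.103751i × +0.249460-0.198944i = -0.067104+0.011173i  (running Σ = -0.044594+0.058348i)
  m=-5: +0.031949+0.318182i × +0.406929+0.215061i = -0.055428+0.136348i  (running Σ = -0.100022+0.194696i)
  m=-4: -0.090681+0.077688i × -0.025152+0.335681i = -0.023797-0.032394i  (running Σ = -0.123819+0.162302i)
  m=-3: +0.307574+0.079886i × +0.083941-0.029373i = +0.028164-0.002329i  (running Σ = -0.095655+0.159974i)
  m=-2: +0.026234+0.070945i × +0.261939+0.282300i = -0.013156+0.025989i  (running Σ = -0.108811+0.185963i)
  m=-1: +0.179703-0.258047i × -0.037376+0.085668i = +0.015390+0.025040i  (running Σ = -0.093421+0.211003i)
  m=0: +0.062515-0.000000i × +0.358201+0.000000i = +0.022393+0.000000i  (running Σ = -0.071028+0.211003i)
  m=1: -0.179703-0.258047i × +0.037376+0.085668i = +0.015390-0.025040i  (running Σ = -0.055638+0.185963i)
  m=2: +0.026234-0.070945i × +0.261939-0.282300i = -0.013156-0.025989i  (running Σ = -0.068794+0.159974i)
  m=3: -0.307574+0.079886i × -0.083941-0.029373i = +0.028164+0.002329i  (running Σ = -0.040630+0.162302i)
  m=4: -0.090681-0.077688i × -0.025152-0.335681i = -0.023797+0.032394i  (running Σ = -0.064427+0.194696i)
  m=5: -0.031949+0.318182i × -0.406929+0.215061i = -0.055428-0.136348i  (running Σ = -0.119855+0.058348i)
  m=6: -0.186256+0.103751i × +0.249460+0.198944i = -0.067104-0.011173i  (running Σ = -0.186959+0.047175i)
  m=7: +0.271660+0.132658i × +0.035761-0.133451i = +0.027418-0.031509i  (running Σ = -0.159541+0.015666i)
  m=8: +0.071225+0.458719i × -0.034970+0.005270i = -0.004908-0.015666i  (running Σ = -0.164449+0.000000i)
Accumulated sum -0.164449+0.000000i; after 4π/(2l+1) scaling, -0.121561+0.000000i ⇒ P_8 = -0.121561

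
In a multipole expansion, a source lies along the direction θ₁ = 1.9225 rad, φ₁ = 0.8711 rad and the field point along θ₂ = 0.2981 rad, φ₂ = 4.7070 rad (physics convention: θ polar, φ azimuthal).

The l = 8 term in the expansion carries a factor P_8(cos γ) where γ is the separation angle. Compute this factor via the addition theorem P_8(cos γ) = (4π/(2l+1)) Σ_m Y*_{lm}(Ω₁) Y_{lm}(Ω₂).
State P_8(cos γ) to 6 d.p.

0.046844

Addition theorem: P_8(cos γ) = (4π/17) Σ_m Y*_{lm}(Ω₁) Y_{lm}(Ω₂), m = −8…8:
  m=-8: Y*=0.24069 + 0.19688j  Y=0.00003 + 0.00000j  product 0.00001 + 0.00001j
  m=-7: Y*=-0.44861 + 0.08418j  Y=0.00001 - 0.00037j  product 0.00002 + 0.00017j
  m=-6: Y*=0.09888 - 0.17504j  Y=-0.00307 - 0.00010j  product -0.00032 + 0.00053j
  m=-5: Y*=-0.08705 - 0.23347j  Y=-0.00049 + 0.01818j  product 0.00429 - 0.00147j
  m=-4: Y*=0.28958 + 0.10335j  Y=0.07931 + 0.00171j  product 0.02279 + 0.00869j
  m=-3: Y*=0.09970 - 0.05818j  Y=0.00404 - 0.24968j  product -0.01413 - 0.02513j
  m=-2: Y*=-0.05534 + 0.31969j  Y=-0.52457 - 0.00565j  product 0.03084 - 0.16738j
  m=-1: Y*=0.03553 + 0.04220j  Y=-0.00309 + 0.57379j  product -0.02433 + 0.02025j
  m=+0: Y*=-0.32468 + 0.00000j  Y=-0.07708 + 0.00000j  product 0.02503 + 0.00000j
  m=+1: Y*=-0.03553 + 0.04220j  Y=0.00309 + 0.57379j  product -0.02433 - 0.02025j
  m=+2: Y*=-0.05534 - 0.31969j  Y=-0.52457 + 0.00565j  product 0.03084 + 0.16738j
  m=+3: Y*=-0.09970 - 0.05818j  Y=-0.00404 - 0.24968j  product -0.01413 + 0.02513j
  m=+4: Y*=0.28958 - 0.10335j  Y=0.07931 - 0.00171j  product 0.02279 - 0.00869j
  m=+5: Y*=0.08705 - 0.23347j  Y=0.00049 + 0.01818j  product 0.00429 + 0.00147j
  m=+6: Y*=0.09888 + 0.17504j  Y=-0.00307 + 0.00010j  product -0.00032 - 0.00053j
  m=+7: Y*=0.44861 + 0.08418j  Y=-0.00001 - 0.00037j  product 0.00002 - 0.00017j
  m=+8: Y*=0.24069 - 0.19688j  Y=0.00003 - 0.00000j  product 0.00001 - 0.00001j
Accumulated sum 0.06337 - 0.00000j; after 4π/(2l+1) scaling, 0.04684 - 0.00000j ⇒ P_8 = 0.046844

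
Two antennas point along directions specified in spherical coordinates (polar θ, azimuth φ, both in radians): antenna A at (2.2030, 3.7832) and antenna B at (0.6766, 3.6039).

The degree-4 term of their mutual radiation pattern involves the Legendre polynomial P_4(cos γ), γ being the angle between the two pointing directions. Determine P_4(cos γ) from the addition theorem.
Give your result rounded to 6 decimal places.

0.370071

Expand P_4 via completeness: Σ_{m} conj(Y_{4,m}) at Ω₁ times Y_{4,m} at Ω₂ —
  term(m=-4) = +0.009609+0.008380i   from Y*(Ω₁)=-0.157278+0.101960i, Y(Ω₂)=-0.018696-0.065402i
  term(m=-3) = -0.079898-0.047665i   from Y*(Ω₁)=-0.134625+0.364249i, Y(Ω₂)=-0.043804+0.235540i
  term(m=-2) = +0.125722+0.047121i   from Y*(Ω₁)=+0.089188+0.301534i, Y(Ω₂)=+0.257102-0.340896i
  term(m=-1) = +0.035759+0.006481i   from Y*(Ω₁)=-0.100396-0.075000i, Y(Ω₂)=-0.259556+0.129344i
  term(m=+0) = +0.082659+0.000000i   from Y*(Ω₁)=-0.339363-0.000000i, Y(Ω₂)=-0.243570+0.000000i
  term(m=+1) = +0.035759-0.006481i   from Y*(Ω₁)=+0.100396-0.075000i, Y(Ω₂)=+0.259556+0.129344i
  term(m=+2) = +0.125722-0.047121i   from Y*(Ω₁)=+0.089188-0.301534i, Y(Ω₂)=+0.257102+0.340896i
  term(m=+3) = -0.079898+0.047665i   from Y*(Ω₁)=+0.134625+0.364249i, Y(Ω₂)=+0.043804+0.235540i
  term(m=+4) = +0.009609-0.008380i   from Y*(Ω₁)=-0.157278-0.101960i, Y(Ω₂)=-0.018696+0.065402i
Σ over m = +0.265044-0.000000i; ×(4π/9) → +0.370071-0.000000i. Real part: 0.370071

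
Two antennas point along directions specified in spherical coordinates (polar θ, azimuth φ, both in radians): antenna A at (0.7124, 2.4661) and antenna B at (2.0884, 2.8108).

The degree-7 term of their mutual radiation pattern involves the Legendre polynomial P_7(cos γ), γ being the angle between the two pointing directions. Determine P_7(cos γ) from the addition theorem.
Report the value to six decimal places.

Addition theorem: P_7(cos γ) = (4π/15) Σ_m Y*_{lm}(Ω₁) Y_{lm}(Ω₂), m = −7…7:
  m=-7: -0.000409-0.025490i × +0.126842-0.137596i = -0.003559-0.003177i  (running Σ = -0.003559-0.003177i)
  m=-6: -0.067663+0.087285i × +0.160369-0.365017i = +0.021009+0.038696i  (running Σ = +0.017450+0.035519i)
  m=-5: +0.274400-0.065950i × +0.032972-0.395546i = -0.017039-0.110712i  (running Σ = +0.000411-0.075193i)
  m=-4: -0.407863-0.191826i × -0.009275-0.036687i = -0.003255+0.016743i  (running Σ = -0.002843-0.058451i)
  m=-3: +0.164629+0.335922i × +0.182073+0.278864i = -0.063702+0.107071i  (running Σ = -0.066545+0.048621i)
  m=-2: -0.012057+0.053965i × +0.154966+0.120664i = -0.008380+0.006908i  (running Σ = -0.074925+0.055529i)
  m=-1: +0.308118-0.246874i × -0.245522-0.084315i = -0.096465+0.034634i  (running Σ = -0.171390+0.090163i)
  m=0: -0.067871-0.000000i × -0.232368+0.000000i = +0.015771+0.000000i  (running Σ = -0.155619+0.090163i)
  m=1: -0.308118-0.246874i × +0.245522-0.084315i = -0.096465-0.034634i  (running Σ = -0.252084+0.055529i)
  m=2: -0.012057-0.053965i × +0.154966-0.120664i = -0.008380-0.006908i  (running Σ = -0.260464+0.048621i)
  m=3: -0.164629+0.335922i × -0.182073+0.278864i = -0.063702-0.107071i  (running Σ = -0.324166-0.058451i)
  m=4: -0.407863+0.191826i × -0.009275+0.036687i = -0.003255-0.016743i  (running Σ = -0.327420-0.075193i)
  m=5: -0.274400-0.065950i × -0.032972-0.395546i = -0.017039+0.110712i  (running Σ = -0.344459+0.035519i)
  m=6: -0.067663-0.087285i × +0.160369+0.365017i = +0.021009-0.038696i  (running Σ = -0.323450-0.003177i)
  m=7: +0.000409-0.025490i × -0.126842-0.137596i = -0.003559+0.003177i  (running Σ = -0.327009-0.000000i)
Total Σ_m = -0.327009-0.000000i. Multiply by 0.837758: -0.273954-0.000000i. P_7(cos γ) = -0.273954

-0.273954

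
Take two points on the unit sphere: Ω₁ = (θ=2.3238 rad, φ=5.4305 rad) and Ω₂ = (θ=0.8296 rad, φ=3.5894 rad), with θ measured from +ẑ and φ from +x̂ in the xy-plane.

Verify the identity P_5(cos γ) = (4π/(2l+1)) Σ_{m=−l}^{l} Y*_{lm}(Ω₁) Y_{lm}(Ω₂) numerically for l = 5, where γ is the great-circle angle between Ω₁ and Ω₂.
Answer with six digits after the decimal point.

Summing Y*_{l m}(θ₁,φ₁)·Y_{l m}(θ₂,φ₂) over m ∈ [−5, 5]; prefactor 4π/(2·5+1) = 1.142397:
  m=-5: (-0.041658, 0.086468) × (0.062812, 0.079570) = (-0.009497, 0.002116)  (running Σ = (-0.009497, 0.002116))
  m=-4: (0.274219, -0.075641) × (-0.064156, -0.286316) = (-0.039250, -0.073661)  (running Σ = (-0.048747, -0.071544))
  m=-3: (-0.359822, -0.237567) × (-0.097120, 0.419751) = (0.134665, -0.127963)  (running Σ = (0.085918, -0.199507))
  m=-2: (0.033351, 0.246327) × (0.143048, -0.178649) = (0.048777, 0.029279)  (running Σ = (0.134695, -0.170229))
  m=-1: (-0.146778, 0.167990) × (0.216816, -0.104148) = (-0.014328, 0.051710)  (running Σ = (0.120367, -0.118519))
  m=0: (0.316489, -0.000000) × (-0.301492, 0.000000) = (-0.095419, 0.000000)  (running Σ = (0.024948, -0.118519))
  m=1: (0.146778, 0.167990) × (-0.216816, -0.104148) = (-0.014328, -0.051710)  (running Σ = (0.010620, -0.170229))
  m=2: (0.033351, -0.246327) × (0.143048, 0.178649) = (0.048777, -0.029279)  (running Σ = (0.059397, -0.199507))
  m=3: (0.359822, -0.237567) × (0.097120, 0.419751) = (0.134665, 0.127963)  (running Σ = (0.194062, -0.071544))
  m=4: (0.274219, 0.075641) × (-0.064156, 0.286316) = (-0.039250, 0.073661)  (running Σ = (0.154812, 0.002116))
  m=5: (0.041658, 0.086468) × (-0.062812, 0.079570) = (-0.009497, -0.002116)  (running Σ = (0.145315, 0.000000))
Σ over m = (0.145315, 0.000000); ×(4π/11) → (0.166007, 0.000000). Real part: 0.166007

0.166007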